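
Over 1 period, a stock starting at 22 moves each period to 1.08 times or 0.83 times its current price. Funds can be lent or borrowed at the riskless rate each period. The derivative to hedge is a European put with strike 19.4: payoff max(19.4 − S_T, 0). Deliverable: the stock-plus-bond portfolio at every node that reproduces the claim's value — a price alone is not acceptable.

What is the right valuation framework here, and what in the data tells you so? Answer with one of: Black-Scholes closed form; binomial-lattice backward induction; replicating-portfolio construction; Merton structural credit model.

Key observation: the task asks for the hedge itself — share and bond holdings at every node of the 1-period tree on spot 22 with factors 1.08/0.83 — which is exactly what the replicating-portfolio construction produces.

framework: replicating-portfolio construction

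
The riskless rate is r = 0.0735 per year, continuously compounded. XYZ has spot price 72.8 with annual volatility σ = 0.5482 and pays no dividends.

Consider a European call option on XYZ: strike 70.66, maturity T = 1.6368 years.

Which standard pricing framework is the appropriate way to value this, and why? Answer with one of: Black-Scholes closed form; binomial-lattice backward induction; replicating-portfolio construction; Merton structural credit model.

Key observation: everything needed for the exact continuous-time valuation of the European call on XYZ (strike 70.66) is given, and no feature rules the closed form out.

framework: Black-Scholes closed form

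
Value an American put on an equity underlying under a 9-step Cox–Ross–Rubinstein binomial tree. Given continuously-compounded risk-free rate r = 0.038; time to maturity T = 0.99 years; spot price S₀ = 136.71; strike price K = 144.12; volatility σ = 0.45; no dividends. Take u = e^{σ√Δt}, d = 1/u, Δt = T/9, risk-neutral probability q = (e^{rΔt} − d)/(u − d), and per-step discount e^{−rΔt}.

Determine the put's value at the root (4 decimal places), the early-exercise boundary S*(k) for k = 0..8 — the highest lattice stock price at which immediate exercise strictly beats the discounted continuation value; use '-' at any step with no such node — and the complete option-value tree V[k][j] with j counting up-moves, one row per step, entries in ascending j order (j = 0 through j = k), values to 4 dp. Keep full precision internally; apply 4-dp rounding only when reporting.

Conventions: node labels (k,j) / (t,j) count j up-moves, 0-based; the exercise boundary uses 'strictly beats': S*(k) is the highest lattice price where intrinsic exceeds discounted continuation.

Δt=0.11000  u=1.16096  d=0.86136  q=0.47674  discount=0.99583
step 9 (expiry): payoffs max(K−S,0) = 108.4386 96.0276 79.2995 56.7530 26.3641 0.0000 0.0000 0.0000 0.0000 0.0000
step 8: (k=8,j=0): S=41.4247, K−S=102.6953, hold=102.0942 ⇒ V=102.6953 exercise | (k=8,j=1): S=55.8335, K−S=88.2865, hold=87.6854 ⇒ V=88.2865 exercise | (k=8,j=2): S=75.2540, K−S=68.8660, hold=68.2648 ⇒ V=68.8660 exercise | (k=8,j=3): S=101.4297, K−S=42.6903, hold=42.0892 ⇒ V=42.6903 exercise | (k=8,j=4): S=136.7100, K−S=7.4100, hold=13.7378 ⇒ V=13.7378 continue | (k=8,j=5): S=184.2619, K−S=0.0000, hold=0.0000 ⇒ V=0.0000 continue | (k=8,j=6): S=248.3538, K−S=0.0000, hold=0.0000 ⇒ V=0.0000 continue | (k=8,j=7): S=334.7388, K−S=0.0000, hold=0.0000 ⇒ V=0.0000 continue | (k=8,j=8): S=451.1712, K−S=0.0000, hold=0.0000 ⇒ V=0.0000 continue  boundary S*=101.4297
step 7: (k=7,j=0): S=48.0924, K−S=96.0276, hold=95.4264 ⇒ V=96.0276 exercise | (k=7,j=1): S=64.8205, K−S=79.2995, hold=78.6984 ⇒ V=79.2995 exercise | (k=7,j=2): S=87.3670, K−S=56.7530, hold=56.1518 ⇒ V=56.7530 exercise | (k=7,j=3): S=117.7559, K−S=26.3641, hold=28.7671 ⇒ V=28.7671 continue | (k=7,j=4): S=158.7150, K−S=0.0000, hold=7.1585 ⇒ V=7.1585 continue | (k=7,j=5): S=213.9209, K−S=0.0000, hold=0.0000 ⇒ V=0.0000 continue | (k=7,j=6): S=288.3291, K−S=0.0000, hold=0.0000 ⇒ V=0.0000 continue | (k=7,j=7): S=388.6187, K−S=0.0000, hold=0.0000 ⇒ V=0.0000 continue  boundary S*=87.3670
step 6: (k=6,j=0): S=55.8335, K−S=88.2865, hold=87.6854 ⇒ V=88.2865 exercise | (k=6,j=1): S=75.2540, K−S=68.8660, hold=68.2648 ⇒ V=68.8660 exercise | (k=6,j=2): S=101.4297, K−S=42.6903, hold=43.2300 ⇒ V=43.2300 continue | (k=6,j=3): S=136.7100, K−S=7.4100, hold=18.3884 ⇒ V=18.3884 continue | (k=6,j=4): S=184.2619, K−S=0.0000, hold=3.7301 ⇒ V=3.7301 continue | (k=6,j=5): S=248.3538, K−S=0.0000, hold=0.0000 ⇒ V=0.0000 continue | (k=6,j=6): S=334.7388, K−S=0.0000, hold=0.0000 ⇒ V=0.0000 continue  boundary S*=75.2540
step 5: (k=5,j=0): S=64.8205, K−S=79.2995, hold=78.6984 ⇒ V=79.2995 exercise | (k=5,j=1): S=87.3670, K−S=56.7530, hold=56.4080 ⇒ V=56.7530 exercise | (k=5,j=2): S=117.7559, K−S=26.3641, hold=31.2561 ⇒ V=31.2561 continue | (k=5,j=3): S=158.7150, K−S=0.0000, hold=11.3527 ⇒ V=11.3527 continue | (k=5,j=4): S=213.9209, K−S=0.0000, hold=1.9437 ⇒ V=1.9437 continue | (k=5,j=5): S=288.3291, K−S=0.0000, hold=0.0000 ⇒ V=0.0000 continue  boundary S*=87.3670
step 4: (k=4,j=0): S=75.2540, K−S=68.8660, hold=68.2648 ⇒ V=68.8660 exercise | (k=4,j=1): S=101.4297, K−S=42.6903, hold=44.4116 ⇒ V=44.4116 continue | (k=4,j=2): S=136.7100, K−S=7.4100, hold=21.6766 ⇒ V=21.6766 continue | (k=4,j=3): S=184.2619, K−S=0.0000, hold=6.8384 ⇒ V=6.8384 continue | (k=4,j=4): S=248.3538, K−S=0.0000, hold=1.0128 ⇒ V=1.0128 continue  boundary S*=75.2540
step 3: (k=3,j=0): S=87.3670, K−S=56.7530, hold=56.9690 ⇒ V=56.9690 continue | (k=3,j=1): S=117.7559, K−S=26.3641, hold=33.4329 ⇒ V=33.4329 continue | (k=3,j=2): S=158.7150, K−S=0.0000, hold=14.5418 ⇒ V=14.5418 continue | (k=3,j=3): S=213.9209, K−S=0.0000, hold=4.0442 ⇒ V=4.0442 continue  boundary S*=-
step 2: (k=2,j=0): S=101.4297, K−S=42.6903, hold=45.5577 ⇒ V=45.5577 continue | (k=2,j=1): S=136.7100, K−S=7.4100, hold=24.3249 ⇒ V=24.3249 continue | (k=2,j=2): S=184.2619, K−S=0.0000, hold=9.4974 ⇒ V=9.4974 continue  boundary S*=-
step 1: (k=1,j=0): S=117.7559, K−S=26.3641, hold=35.2874 ⇒ V=35.2874 continue | (k=1,j=1): S=158.7150, K−S=0.0000, hold=17.1841 ⇒ V=17.1841 continue  boundary S*=-
step 0: (k=0,j=0): S=136.7100, K−S=7.4100, hold=26.5457 ⇒ V=26.5457 continue  boundary S*=-

price = 26.5457
boundary = - - - - 75.2540 87.3670 75.2540 87.3670 101.4297
tree:
26.5457
35.2874 17.1841
45.5577 24.3249 9.4974
56.9690 33.4329 14.5418 4.0442
68.8660 44.4116 21.6766 6.8384 1.0128
79.2995 56.7530 31.2561 11.3527 1.9437 0.0000
88.2865 68.8660 43.2300 18.3884 3.7301 0.0000 0.0000
96.0276 79.2995 56.7530 28.7671 7.1585 0.0000 0.0000 0.0000
102.6953 88.2865 68.8660 42.6903 13.7378 0.0000 0.0000 0.0000 0.0000
108.4386 96.0276 79.2995 56.7530 26.3641 0.0000 0.0000 0.0000 0.0000 0.0000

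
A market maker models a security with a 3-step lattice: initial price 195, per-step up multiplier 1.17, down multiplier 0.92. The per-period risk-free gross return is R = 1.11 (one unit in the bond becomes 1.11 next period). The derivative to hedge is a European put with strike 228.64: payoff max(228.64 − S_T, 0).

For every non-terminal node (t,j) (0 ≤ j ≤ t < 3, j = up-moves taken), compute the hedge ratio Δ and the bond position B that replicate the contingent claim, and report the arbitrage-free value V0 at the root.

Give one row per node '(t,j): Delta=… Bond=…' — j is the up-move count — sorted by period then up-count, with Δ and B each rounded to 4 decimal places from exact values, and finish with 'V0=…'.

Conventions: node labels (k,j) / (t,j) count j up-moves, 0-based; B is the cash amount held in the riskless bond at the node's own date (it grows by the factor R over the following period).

Arbitrage-free pricing uses the up-move probability p* = (R−d)/(u−d) = 0.7600, discounting each step at R = 1.11.
At maturity the claim pays: V(3,0)=76.7958, V(3,1)=35.5338, V(3,2)=0.0000, V(3,3)=0.0000
  t=2,j=0: stock 165.0480 → up 193.1062 (V=35.5338), down 151.8442 (V=76.7958). Price 40.9340; hedge Δ=-1.0000, bond B=205.9820.
  t=2,j=1: stock 209.8980 → up 245.5807 (V=0.0000), down 193.1062 (V=35.5338). Price 7.6830; hedge Δ=-0.6772, bond B=149.8184.
  t=2,j=2: stock 266.9355 → up 312.3145 (V=0.0000), down 245.5807 (V=0.0000). Price 0.0000; hedge Δ=0.0000, bond B=0.0000.
  t=1,j=0: stock 179.4000 → up 209.8980 (V=7.6830), down 165.0480 (V=40.9340). Price 14.1110; hedge Δ=-0.7414, bond B=147.1150.
  t=1,j=1: stock 228.1500 → up 266.9355 (V=0.0000), down 209.8980 (V=7.6830). Price 1.6612; hedge Δ=-0.1347, bond B=32.3932.
  t=0,j=0: stock 195.0000 → up 228.1500 (V=1.6612), down 179.4000 (V=14.1110). Price 4.1884; hedge Δ=-0.2554, bond B=53.9877.
Verification: the root portfolio costs Δ(0,0)·S0 + B(0,0) = 4.1884, matching V0.

(0,0): Delta=-0.2554 Bond=53.9877
(1,0): Delta=-0.7414 Bond=147.1150
(1,1): Delta=-0.1347 Bond=32.3932
(2,0): Delta=-1.0000 Bond=205.9820
(2,1): Delta=-0.6772 Bond=149.8184
(2,2): Delta=0.0000 Bond=0.0000
V0=4.1884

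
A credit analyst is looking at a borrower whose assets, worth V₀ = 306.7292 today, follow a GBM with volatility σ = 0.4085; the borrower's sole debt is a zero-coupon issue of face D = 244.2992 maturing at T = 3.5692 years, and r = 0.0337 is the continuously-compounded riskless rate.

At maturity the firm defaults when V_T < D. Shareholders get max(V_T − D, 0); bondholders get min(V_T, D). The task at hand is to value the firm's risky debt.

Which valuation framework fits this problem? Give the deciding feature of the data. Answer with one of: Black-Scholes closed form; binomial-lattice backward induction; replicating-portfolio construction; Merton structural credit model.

framework: Merton structural credit model

Key observation: assets follow a GBM and default happens iff V_T < 244.2992; valuing claims on that split (equity as a call, risky debt as the residual) is the structural model's definition.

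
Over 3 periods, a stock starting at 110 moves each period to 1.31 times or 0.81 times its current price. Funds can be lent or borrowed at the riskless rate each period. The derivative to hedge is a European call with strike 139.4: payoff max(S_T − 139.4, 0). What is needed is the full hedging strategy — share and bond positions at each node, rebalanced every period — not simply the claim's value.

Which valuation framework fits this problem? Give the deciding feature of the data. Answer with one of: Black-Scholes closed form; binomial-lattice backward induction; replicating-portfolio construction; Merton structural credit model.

Key observation: a price alone would not answer the question — the per-node share/bond construction on the spot-110, 1.31/0.81 tree is required, and only the replicating-portfolio method yields it.

framework: replicating-portfolio construction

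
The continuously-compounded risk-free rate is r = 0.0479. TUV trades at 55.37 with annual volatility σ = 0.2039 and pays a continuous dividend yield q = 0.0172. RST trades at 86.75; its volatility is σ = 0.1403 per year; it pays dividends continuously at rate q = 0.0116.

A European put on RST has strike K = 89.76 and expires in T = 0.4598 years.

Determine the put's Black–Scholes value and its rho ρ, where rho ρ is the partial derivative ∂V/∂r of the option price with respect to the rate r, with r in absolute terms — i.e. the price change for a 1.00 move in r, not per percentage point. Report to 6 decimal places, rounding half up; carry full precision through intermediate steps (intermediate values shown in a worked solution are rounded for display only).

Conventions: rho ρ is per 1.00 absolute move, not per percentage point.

σ√T = 0.1403·√0.4598 = 0.095135
d₁ = (ln(S/K) + (r−q+σ²/2)T) / (σ√T) = (ln(86.75/89.76) + (0.0479−0.0116+0.1403²/2)·0.4598) / 0.095135 = (-0.034109 + 0.021216) / 0.095135 = -0.135522
d₂ = d₁ − σ√T = -0.135522 − 0.095135 = -0.230657
e^{−rT} = 0.978216
e^{−qT} = 0.994681
N(−d₁) = 0.553900,  N(−d₂) = 0.591209
Put price V = K·e^{−rT}·N(−d₂) − S·e^{−qT}·N(−d₁) = 51.910963 − 47.795245 = 4.115718
ρ = −K·T·e^{−rT}·N(−d₂) = -23.868661

price = 4.115718
ρ = -23.868661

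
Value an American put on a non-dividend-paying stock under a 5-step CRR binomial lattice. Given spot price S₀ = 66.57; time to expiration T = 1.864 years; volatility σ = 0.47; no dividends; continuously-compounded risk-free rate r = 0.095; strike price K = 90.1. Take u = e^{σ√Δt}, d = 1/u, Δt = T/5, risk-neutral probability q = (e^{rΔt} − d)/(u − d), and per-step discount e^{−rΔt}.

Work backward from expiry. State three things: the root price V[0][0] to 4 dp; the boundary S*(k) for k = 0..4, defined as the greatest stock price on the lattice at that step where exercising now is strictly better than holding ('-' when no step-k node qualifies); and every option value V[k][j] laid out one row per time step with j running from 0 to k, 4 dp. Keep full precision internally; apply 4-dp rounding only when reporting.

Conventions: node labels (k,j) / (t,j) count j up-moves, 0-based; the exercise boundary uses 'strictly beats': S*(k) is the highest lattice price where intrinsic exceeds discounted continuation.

price = 26.9830
boundary = - 49.9631 37.4990 49.9631 66.5700
tree:
26.9830
40.1369 15.3131
52.6010 25.3633 6.0071
61.9557 40.1369 11.8934 0.3391
68.9767 52.6010 23.5300 0.6898 0.0000
74.2462 61.9557 40.1369 1.4032 0.0000 0.0000

params: Δt=0.37280 u=1.33238 d=0.75053 q=0.49070 e^(-rΔt)=0.96520
t_5 payoffs: 74.2462 61.9557 40.1369 1.4032 0.0000 0.0000
t_4: node(4,0) S=21.1233 payoff=68.9767 vs cont=65.8416 → 68.9767 [stop]  node(4,1) S=37.4990 payoff=52.6010 vs cont=49.4658 → 52.6010 [stop]  node(4,2) S=66.5700 payoff=23.5300 vs cont=20.3949 → 23.5300 [stop]  node(4,3) S=118.1781 payoff=0.0000 vs cont=0.6898 → 0.6898 [wait]  node(4,4) S=209.7953 payoff=0.0000 vs cont=0.0000 → 0.0000 [wait]  ⇒ S*(4)=66.5700
t_3: node(3,0) S=28.1443 payoff=61.9557 vs cont=58.8205 → 61.9557 [stop]  node(3,1) S=49.9631 payoff=40.1369 vs cont=37.0018 → 40.1369 [stop]  node(3,2) S=88.6968 payoff=1.4032 vs cont=11.8934 → 11.8934 [wait]  node(3,3) S=157.4586 payoff=0.0000 vs cont=0.3391 → 0.3391 [wait]  ⇒ S*(3)=49.9631
t_2: node(2,0) S=37.4990 payoff=52.6010 vs cont=49.4658 → 52.6010 [stop]  node(2,1) S=66.5700 payoff=23.5300 vs cont=25.3633 → 25.3633 [wait]  node(2,2) S=118.1781 payoff=0.0000 vs cont=6.0071 → 6.0071 [wait]  ⇒ S*(2)=37.4990
t_1: node(1,0) S=49.9631 payoff=40.1369 vs cont=37.8701 → 40.1369 [stop]  node(1,1) S=88.6968 payoff=1.4032 vs cont=15.3131 → 15.3131 [wait]  ⇒ S*(1)=49.9631
t_0: node(0,0) S=66.5700 payoff=23.5300 vs cont=26.9830 → 26.9830 [wait]  ⇒ S*(0)=-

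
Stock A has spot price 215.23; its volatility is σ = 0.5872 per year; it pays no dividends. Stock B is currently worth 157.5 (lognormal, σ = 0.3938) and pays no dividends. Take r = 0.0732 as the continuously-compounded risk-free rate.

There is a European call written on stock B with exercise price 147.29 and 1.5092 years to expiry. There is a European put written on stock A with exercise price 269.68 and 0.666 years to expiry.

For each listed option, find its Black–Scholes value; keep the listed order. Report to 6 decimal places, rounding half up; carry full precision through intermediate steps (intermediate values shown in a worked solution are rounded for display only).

[stock B call K=147.29]
σ√T = 0.3938·√1.5092 = 0.483781
d₁ = (ln(S/K) + (r+σ²/2)T) / (σ√T) = (ln(157.5/147.29) + (0.0732+0.3938²/2)·1.5092) / 0.483781 = (0.067022 + 0.227496) / 0.483781 = 0.608783
d₂ = d₁ − σ√T = 0.608783 − 0.483781 = 0.125001
e^{−rT} = 0.895410
N(d₁) = 0.728666,  N(d₂) = 0.549739
price = S·N(d₁) − K·e^{−rT}·N(d₂) = 114.764851 − 72.502267 = 42.262585
[stock A put K=269.68]
σ√T = 0.5872·√0.666 = 0.479207
d₁ = (ln(S/K) + (r+σ²/2)T) / (σ√T) = (ln(215.23/269.68) + (0.0732+0.5872²/2)·0.666) / 0.479207 = (-0.225529 + 0.163571) / 0.479207 = -0.129293
d₂ = d₁ − σ√T = -0.129293 − 0.479207 = -0.608500
e^{−rT} = 0.952418
N(−d₁) = 0.551437,  N(−d₂) = 0.728572
price = K·e^{−rT}·N(−d₂) − S·N(−d₁) = 187.132323 − 118.685780 = 68.446543

price(stock B call K=147.29) = 42.262585
price(stock A put K=269.68) = 68.446543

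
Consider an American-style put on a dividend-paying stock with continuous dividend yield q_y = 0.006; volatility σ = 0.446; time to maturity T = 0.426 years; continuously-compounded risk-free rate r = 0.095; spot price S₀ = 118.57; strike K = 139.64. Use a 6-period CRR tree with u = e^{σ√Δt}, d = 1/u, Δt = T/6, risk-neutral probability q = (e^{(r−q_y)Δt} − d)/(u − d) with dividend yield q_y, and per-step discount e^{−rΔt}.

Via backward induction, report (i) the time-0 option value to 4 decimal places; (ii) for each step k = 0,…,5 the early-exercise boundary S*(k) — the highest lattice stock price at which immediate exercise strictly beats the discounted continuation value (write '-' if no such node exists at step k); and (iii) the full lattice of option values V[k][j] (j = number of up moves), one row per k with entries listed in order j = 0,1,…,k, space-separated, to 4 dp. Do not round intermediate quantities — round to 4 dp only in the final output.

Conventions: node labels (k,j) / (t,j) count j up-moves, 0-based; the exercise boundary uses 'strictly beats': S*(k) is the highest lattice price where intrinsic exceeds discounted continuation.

params: Δt=0.07100 u=1.12619 d=0.88795 q=0.49693 e^(-rΔt)=0.99328
t_6 payoffs: 81.5228 65.9297 46.1530 21.0700 0.0000 0.0000 0.0000
t_5: node(5,0) S=65.4510 payoff=74.1890 vs cont=73.2782 → 74.1890 [stop]  node(5,1) S=83.0118 payoff=56.6282 vs cont=55.7249 → 56.6282 [stop]  node(5,2) S=105.2842 payoff=34.3558 vs cont=33.4620 → 34.3558 [stop]  node(5,3) S=133.5324 payoff=6.1076 vs cont=10.5284 → 10.5284 [wait]  node(5,4) S=169.3597 payoff=0.0000 vs cont=0.0000 → 0.0000 [wait]  node(5,5) S=214.7996 payoff=0.0000 vs cont=0.0000 → 0.0000 [wait]  ⇒ S*(5)=105.2842
t_4: node(4,0) S=73.7103 payoff=65.9297 vs cont=65.0224 → 65.9297 [stop]  node(4,1) S=93.4870 payoff=46.1530 vs cont=45.2541 → 46.1530 [stop]  node(4,2) S=118.5700 payoff=21.0700 vs cont=22.3638 → 22.3638 [wait]  node(4,3) S=150.3828 payoff=0.0000 vs cont=5.2609 → 5.2609 [wait]  node(4,4) S=190.7312 payoff=0.0000 vs cont=0.0000 → 0.0000 [wait]  ⇒ S*(4)=93.4870
t_3: node(3,0) S=83.0118 payoff=56.6282 vs cont=55.7249 → 56.6282 [stop]  node(3,1) S=105.2842 payoff=34.3558 vs cont=34.1006 → 34.3558 [stop]  node(3,2) S=133.5324 payoff=6.1076 vs cont=13.7716 → 13.7716 [wait]  node(3,3) S=169.3597 payoff=0.0000 vs cont=2.6288 → 2.6288 [wait]  ⇒ S*(3)=105.2842
t_2: node(2,0) S=93.4870 payoff=46.1530 vs cont=45.2541 → 46.1530 [stop]  node(2,1) S=118.5700 payoff=21.0700 vs cont=23.9647 → 23.9647 [wait]  node(2,2) S=150.3828 payoff=0.0000 vs cont=8.1790 → 8.1790 [wait]  ⇒ S*(2)=93.4870
t_1: node(1,0) S=105.2842 payoff=34.3558 vs cont=34.8908 → 34.8908 [wait]  node(1,1) S=133.5324 payoff=6.1076 vs cont=16.0119 → 16.0119 [wait]  ⇒ S*(1)=-
t_0: node(0,0) S=118.5700 payoff=21.0700 vs cont=25.3378 → 25.3378 [wait]  ⇒ S*(0)=-

price = 25.3378
boundary = - - 93.4870 105.2842 93.4870 105.2842
tree:
25.3378
34.8908 16.0119
46.1530 23.9647 8.1790
56.6282 34.3558 13.7716 2.6288
65.9297 46.1530 22.3638 5.2609 0.0000
74.1890 56.6282 34.3558 10.5284 0.0000 0.0000
81.5228 65.9297 46.1530 21.0700 0.0000 0.0000 0.0000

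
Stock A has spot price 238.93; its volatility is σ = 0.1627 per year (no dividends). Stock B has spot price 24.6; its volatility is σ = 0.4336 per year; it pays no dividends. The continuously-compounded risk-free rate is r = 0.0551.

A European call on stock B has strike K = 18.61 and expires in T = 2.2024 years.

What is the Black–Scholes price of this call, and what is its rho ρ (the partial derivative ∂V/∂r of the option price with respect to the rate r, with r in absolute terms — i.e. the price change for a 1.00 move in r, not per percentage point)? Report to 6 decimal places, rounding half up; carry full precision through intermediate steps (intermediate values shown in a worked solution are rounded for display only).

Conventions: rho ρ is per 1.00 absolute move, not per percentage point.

price = 10.165956
ρ = 22.438772

σ√T = 0.4336·√2.2024 = 0.643483
d₁ = (ln(S/K) + (r+σ²/2)T) / (σ√T) = (ln(24.6/18.61) + (0.0551+0.4336²/2)·2.2024) / 0.643483 = (0.279047 + 0.328388) / 0.643483 = 0.943979
d₂ = d₁ − σ√T = 0.943979 − 0.643483 = 0.300496
e^{−rT} = 0.885722
N(d₁) = 0.827410,  N(d₂) = 0.618101
Call price V = S·N(d₁) − K·e^{−rT}·N(d₂) = 20.354284 − 10.188327 = 10.165956
ρ = K·T·e^{−rT}·N(d₂) = 22.438772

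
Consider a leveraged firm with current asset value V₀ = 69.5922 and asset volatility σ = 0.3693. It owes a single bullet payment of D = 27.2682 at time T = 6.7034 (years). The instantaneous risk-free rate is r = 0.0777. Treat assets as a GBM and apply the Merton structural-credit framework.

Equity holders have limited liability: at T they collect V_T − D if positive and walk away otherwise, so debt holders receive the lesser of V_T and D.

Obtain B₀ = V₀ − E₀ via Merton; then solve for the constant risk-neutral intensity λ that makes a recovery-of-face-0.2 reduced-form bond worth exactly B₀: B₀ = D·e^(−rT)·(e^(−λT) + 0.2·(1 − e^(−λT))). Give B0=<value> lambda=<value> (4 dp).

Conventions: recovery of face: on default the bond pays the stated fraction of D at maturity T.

B0=15.3791 lambda=0.0097

With assets at 69.5922 and a single debt payment of 27.2682 at 6.7034 years:
d₁ = [ln(V₀/D) + (r + σ²/2)T] / (σ√T)
   = [ln(69.5922/27.2682) + (0.0777 + 0.5·0.3693²)·6.7034] / (0.3693·√6.7034)
   = [0.936931 + 0.977967] / 0.956152 = 2.002714
d₂ = d₁ − σ√T = 2.002714 − 0.956152 = 1.046562
N(d₁) = 0.977396,  N(d₂) = 0.852349,  e^(−rT) = 0.594013
E₀ = V₀·N(d₁) − D·e^(−rT)·N(d₂)
   = 69.5922·0.977396 − 27.2682·0.594013·0.852349 = 54.213072
B₀ = V₀ − E₀ = 69.5922 − 54.213072 = 15.379128
e^(−λT) = (B₀·e^(rT)/D − 0.2)/(1 − 0.2) = (15.3791·1.683465/27.2682 − 0.2)/0.8 = 0.93683012
λ = −ln(0.93683012)/6.7034 = 0.009734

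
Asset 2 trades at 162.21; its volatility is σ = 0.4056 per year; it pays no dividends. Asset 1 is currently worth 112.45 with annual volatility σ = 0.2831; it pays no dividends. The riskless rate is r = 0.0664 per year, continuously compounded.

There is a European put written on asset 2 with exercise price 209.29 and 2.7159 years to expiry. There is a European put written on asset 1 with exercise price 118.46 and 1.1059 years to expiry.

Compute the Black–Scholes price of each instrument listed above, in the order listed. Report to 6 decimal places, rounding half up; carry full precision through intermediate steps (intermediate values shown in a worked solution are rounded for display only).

[asset 2 put K=209.29]
σ√T = 0.4056·√2.7159 = 0.668428
d₁ = (ln(S/K) + (r+σ²/2)T) / (σ√T) = (ln(162.21/209.29) + (0.0664+0.4056²/2)·2.7159) / 0.668428 = (-0.254829 + 0.403734) / 0.668428 = 0.222769
d₂ = d₁ − σ√T = 0.222769 − 0.668428 = -0.445660
e^{−rT} = 0.834990
N(−d₁) = 0.411858,  N(−d₂) = 0.672078
price = K·e^{−rT}·N(−d₂) − S·N(−d₁) = 117.449077 − 66.807448 = 50.641629
[asset 1 put K=118.46]
σ√T = 0.2831·√1.1059 = 0.297713
d₁ = (ln(S/K) + (r+σ²/2)T) / (σ√T) = (ln(112.45/118.46) + (0.0664+0.2831²/2)·1.1059) / 0.297713 = (-0.052067 + 0.117748) / 0.297713 = 0.220621
d₂ = d₁ − σ√T = 0.220621 − 0.297713 = -0.077092
e^{−rT} = 0.929200
N(−d₁) = 0.412694,  N(−d₂) = 0.530725
price = K·e^{−rT}·N(−d₂) − S·N(−d₁) = 58.418482 − 46.407435 = 12.011047

price(asset 2 put K=209.29) = 50.641629
price(asset 1 put K=118.46) = 12.011047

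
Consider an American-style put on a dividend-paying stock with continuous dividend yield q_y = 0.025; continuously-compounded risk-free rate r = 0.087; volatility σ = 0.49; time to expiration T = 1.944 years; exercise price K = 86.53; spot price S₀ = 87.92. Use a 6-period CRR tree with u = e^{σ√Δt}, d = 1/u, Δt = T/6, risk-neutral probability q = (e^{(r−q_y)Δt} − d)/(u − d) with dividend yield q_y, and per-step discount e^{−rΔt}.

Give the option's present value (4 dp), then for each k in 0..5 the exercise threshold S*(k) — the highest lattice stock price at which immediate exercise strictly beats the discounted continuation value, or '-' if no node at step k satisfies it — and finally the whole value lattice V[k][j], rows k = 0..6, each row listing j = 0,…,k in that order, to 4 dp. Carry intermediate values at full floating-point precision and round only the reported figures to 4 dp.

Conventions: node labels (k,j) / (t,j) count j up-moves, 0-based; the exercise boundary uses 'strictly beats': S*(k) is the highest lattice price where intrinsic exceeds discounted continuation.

price = 17.1844
boundary = - - 50.3300 38.0800 50.3300 66.5208
tree:
17.1844
25.4018 8.8445
36.2000 14.6155 2.7899
48.4500 23.4784 5.3803 0.0000
57.7185 36.2000 10.3757 0.0000 0.0000
64.7310 48.4500 20.0092 0.0000 0.0000 0.0000
70.0368 57.7185 36.2000 0.0000 0.0000 0.0000 0.0000

Δt=0.32400  u=1.32169  d=0.75661  q=0.46663  discount=0.97221
step 6 (expiry): payoffs max(K−S,0) = 70.0368 57.7185 36.2000 0.0000 0.0000 0.0000 0.0000
step 5: (k=5,j=0): S=21.7990, K−S=64.7310, hold=62.5018 ⇒ V=64.7310 exercise | (k=5,j=1): S=38.0800, K−S=48.4500, hold=46.3522 ⇒ V=48.4500 exercise | (k=5,j=2): S=66.5208, K−S=20.0092, hold=18.7714 ⇒ V=20.0092 exercise | (k=5,j=3): S=116.2032, K−S=0.0000, hold=0.0000 ⇒ V=0.0000 continue | (k=5,j=4): S=202.9919, K−S=0.0000, hold=0.0000 ⇒ V=0.0000 continue | (k=5,j=5): S=354.6005, K−S=0.0000, hold=0.0000 ⇒ V=0.0000 continue  boundary S*=66.5208
step 4: (k=4,j=0): S=28.8115, K−S=57.7185, hold=55.5458 ⇒ V=57.7185 exercise | (k=4,j=1): S=50.3300, K−S=36.2000, hold=34.2010 ⇒ V=36.2000 exercise | (k=4,j=2): S=87.9200, K−S=0.0000, hold=10.3757 ⇒ V=10.3757 continue | (k=4,j=3): S=153.5848, K−S=0.0000, hold=0.0000 ⇒ V=0.0000 continue | (k=4,j=4): S=268.2928, K−S=0.0000, hold=0.0000 ⇒ V=0.0000 continue  boundary S*=50.3300
step 3: (k=3,j=0): S=38.0800, K−S=48.4500, hold=46.3522 ⇒ V=48.4500 exercise | (k=3,j=1): S=66.5208, K−S=20.0092, hold=23.4784 ⇒ V=23.4784 continue | (k=3,j=2): S=116.2032, K−S=0.0000, hold=5.3803 ⇒ V=5.3803 continue | (k=3,j=3): S=202.9919, K−S=0.0000, hold=0.0000 ⇒ V=0.0000 continue  boundary S*=38.0800
step 2: (k=2,j=0): S=50.3300, K−S=36.2000, hold=35.7748 ⇒ V=36.2000 exercise | (k=2,j=1): S=87.9200, K−S=0.0000, hold=14.6155 ⇒ V=14.6155 continue | (k=2,j=2): S=153.5848, K−S=0.0000, hold=2.7899 ⇒ V=2.7899 continue  boundary S*=50.3300
step 1: (k=1,j=0): S=66.5208, K−S=20.0092, hold=25.4018 ⇒ V=25.4018 continue | (k=1,j=1): S=116.2032, K−S=0.0000, hold=8.8445 ⇒ V=8.8445 continue  boundary S*=-
step 0: (k=0,j=0): S=87.9200, K−S=0.0000, hold=17.1844 ⇒ V=17.1844 continue  boundary S*=-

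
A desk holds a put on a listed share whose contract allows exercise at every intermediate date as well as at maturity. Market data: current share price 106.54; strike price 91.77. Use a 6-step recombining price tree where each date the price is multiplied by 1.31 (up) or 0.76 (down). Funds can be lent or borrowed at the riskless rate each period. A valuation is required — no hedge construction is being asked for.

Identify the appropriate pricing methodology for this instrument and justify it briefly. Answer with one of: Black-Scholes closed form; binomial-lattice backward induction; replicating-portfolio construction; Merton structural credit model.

framework: binomial-lattice backward induction

Key observation: early exercise of the strike-91.77 put must be checked at each of the 6 dates (spot 106.54), which forces a node-by-node comparison of intrinsic and continuation value backward from expiry.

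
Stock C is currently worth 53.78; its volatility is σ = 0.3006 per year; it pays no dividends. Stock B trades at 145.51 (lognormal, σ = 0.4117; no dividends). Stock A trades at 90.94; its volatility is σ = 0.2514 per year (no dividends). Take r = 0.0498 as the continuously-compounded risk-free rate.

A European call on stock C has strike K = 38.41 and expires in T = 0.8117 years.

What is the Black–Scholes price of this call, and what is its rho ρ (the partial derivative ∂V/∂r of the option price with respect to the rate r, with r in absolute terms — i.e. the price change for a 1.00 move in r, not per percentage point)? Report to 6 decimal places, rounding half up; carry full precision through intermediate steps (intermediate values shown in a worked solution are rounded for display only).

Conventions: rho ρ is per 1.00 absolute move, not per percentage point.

price = 17.338860
ρ = 26.815142

σ√T = 0.3006·√0.8117 = 0.270824
d₁ = (ln(S/K) + (r+σ²/2)T) / (σ√T) = (ln(53.78/38.41) + (0.0498+0.3006²/2)·0.8117) / 0.270824 = (0.336584 + 0.077095) / 0.270824 = 1.527485
d₂ = d₁ − σ√T = 1.527485 − 0.270824 = 1.256661
e^{−rT} = 0.960383
N(d₁) = 0.936680,  N(d₂) = 0.895562
Call price V = S·N(d₁) − K·e^{−rT}·N(d₂) = 50.374638 − 33.035779 = 17.338860
ρ = K·T·e^{−rT}·N(d₂) = 26.815142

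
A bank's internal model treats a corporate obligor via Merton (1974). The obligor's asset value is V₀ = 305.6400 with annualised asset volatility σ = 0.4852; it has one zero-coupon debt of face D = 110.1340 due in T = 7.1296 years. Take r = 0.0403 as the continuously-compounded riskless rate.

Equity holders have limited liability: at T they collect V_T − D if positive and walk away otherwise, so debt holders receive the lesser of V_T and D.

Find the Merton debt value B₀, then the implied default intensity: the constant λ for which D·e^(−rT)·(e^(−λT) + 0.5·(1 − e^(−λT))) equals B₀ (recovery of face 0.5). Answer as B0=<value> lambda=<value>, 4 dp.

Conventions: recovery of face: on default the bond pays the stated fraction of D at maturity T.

B0=67.8787 lambda=0.0620

Apply the equity-as-call identities (strike 110.1340, horizon 7.1296 years):
d₁ = [ln(V₀/D) + (r + σ²/2)T] / (σ√T)
   = [ln(305.6400/110.1340) + (0.0403 + 0.5·0.4852²)·7.1296] / (0.4852·√7.1296)
   = [1.020710 + 1.126545] / 1.295548 = 1.657411
d₂ = d₁ − σ√T = 1.657411 − 1.295548 = 0.361863
N(d₁) = 0.951282,  N(d₂) = 0.641273,  e^(−rT) = 0.750269
E₀ = V₀·N(d₁) − D·e^(−rT)·N(d₂)
   = 305.6400·0.951282 − 110.1340·0.750269·0.641273 = 237.761273
B₀ = V₀ − E₀ = 305.6400 − 237.761273 = 67.878727
e^(−λT) = (B₀·e^(rT)/D − 0.5)/(1 − 0.5) = (67.8787·1.332854/110.1340 − 0.5)/0.5 = 0.64295187
λ = −ln(0.64295187)/7.1296 = 0.061951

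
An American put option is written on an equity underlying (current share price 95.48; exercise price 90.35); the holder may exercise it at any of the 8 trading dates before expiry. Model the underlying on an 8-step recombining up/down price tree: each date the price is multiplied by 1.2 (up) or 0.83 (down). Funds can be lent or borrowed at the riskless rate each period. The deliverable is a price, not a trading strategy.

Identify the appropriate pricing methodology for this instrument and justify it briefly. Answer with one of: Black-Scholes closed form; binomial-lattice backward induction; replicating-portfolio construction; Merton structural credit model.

framework: binomial-lattice backward induction

Key observation: early exercise of the strike-90.35 put must be checked at each of the 8 dates (spot 95.48), which forces a node-by-node comparison of intrinsic and continuation value backward from expiry.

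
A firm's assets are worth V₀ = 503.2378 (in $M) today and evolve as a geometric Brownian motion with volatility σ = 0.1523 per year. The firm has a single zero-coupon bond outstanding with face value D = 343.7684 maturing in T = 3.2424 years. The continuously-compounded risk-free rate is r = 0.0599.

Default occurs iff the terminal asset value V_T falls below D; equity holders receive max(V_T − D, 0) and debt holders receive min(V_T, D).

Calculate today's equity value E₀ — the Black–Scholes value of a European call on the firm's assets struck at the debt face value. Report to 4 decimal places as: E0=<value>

E0=220.8210

Equity is a call on the firm's assets struck at D = 343.7684:
d₁ = [ln(V₀/D) + (r + σ²/2)T] / (σ√T)
   = [ln(503.2378/343.7684) + (0.0599 + 0.5·0.1523²)·3.2424] / (0.1523·√3.2424)
   = [0.381095 + 0.231824] / 0.274242 = 2.234959
d₂ = d₁ − σ√T = 2.234959 − 0.274242 = 1.960718
N(d₁) = 0.987290,  N(d₂) = 0.975044,  e^(−rT) = 0.823477
E₀ = V₀·N(d₁) − D·e^(−rT)·N(d₂)
   = 503.2378·0.987290 − 343.7684·0.823477·0.975044 = 220.820971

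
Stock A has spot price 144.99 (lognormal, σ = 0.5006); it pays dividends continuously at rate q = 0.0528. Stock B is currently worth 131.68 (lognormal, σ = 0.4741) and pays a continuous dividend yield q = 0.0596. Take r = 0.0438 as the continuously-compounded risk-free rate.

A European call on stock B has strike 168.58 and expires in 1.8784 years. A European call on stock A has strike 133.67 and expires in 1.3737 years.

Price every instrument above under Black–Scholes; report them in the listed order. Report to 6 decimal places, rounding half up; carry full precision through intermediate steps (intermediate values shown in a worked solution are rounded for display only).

[stock B call K=168.58]
σ√T = 0.4741·√1.8784 = 0.649776
d₁ = (ln(S/K) + (r−q+σ²/2)T) / (σ√T) = (ln(131.68/168.58) + (0.0438−0.0596+0.4741²/2)·1.8784) / 0.649776 = (-0.247036 + 0.181426) / 0.649776 = -0.100973
d₂ = d₁ − σ√T = -0.100973 − 0.649776 = -0.750749
e^{−rT} = 0.921020
e^{−qT} = 0.894087
N(d₁) = 0.459786,  N(d₂) = 0.226402
price = S·e^{−qT}·N(d₁) − K·e^{−rT}·N(d₂) = 54.132144 − 35.152390 = 18.979754
[stock A call K=133.67]
σ√T = 0.5006·√1.3737 = 0.586728
d₁ = (ln(S/K) + (r−q+σ²/2)T) / (σ√T) = (ln(144.99/133.67) + (0.0438−0.0528+0.5006²/2)·1.3737) / 0.586728 = (0.081291 + 0.159762) / 0.586728 = 0.410842
d₂ = d₁ − σ√T = 0.410842 − 0.586728 = -0.175886
e^{−rT} = 0.941606
e^{−qT} = 0.930037
N(d₁) = 0.659406,  N(d₂) = 0.430192
price = S·e^{−qT}·N(d₁) − K·e^{−rT}·N(d₂) = 88.918217 − 54.145856 = 34.772362

price(stock B call K=168.58) = 18.979754
price(stock A call K=133.67) = 34.772362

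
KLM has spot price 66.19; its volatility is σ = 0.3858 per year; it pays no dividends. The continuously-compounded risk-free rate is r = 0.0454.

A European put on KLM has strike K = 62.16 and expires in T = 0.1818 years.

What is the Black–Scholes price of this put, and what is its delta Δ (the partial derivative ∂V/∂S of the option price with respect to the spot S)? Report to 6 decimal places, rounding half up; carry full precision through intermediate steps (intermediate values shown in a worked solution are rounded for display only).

σ√T = 0.3858·√0.1818 = 0.164497
d₁ = (ln(S/K) + (r+σ²/2)T) / (σ√T) = (ln(66.19/62.16) + (0.0454+0.3858²/2)·0.1818) / 0.164497 = (0.062818 + 0.021783) / 0.164497 = 0.514300
d₂ = d₁ − σ√T = 0.514300 − 0.164497 = 0.349803
e^{−rT} = 0.991780
N(−d₁) = 0.303521,  N(−d₂) = 0.363243
Put price V = K·e^{−rT}·N(−d₂) − S·N(−d₁) = 22.393606 − 20.090053 = 2.303553
Δ = −N(−d₁) = -0.303521

price = 2.303553
Δ = -0.303521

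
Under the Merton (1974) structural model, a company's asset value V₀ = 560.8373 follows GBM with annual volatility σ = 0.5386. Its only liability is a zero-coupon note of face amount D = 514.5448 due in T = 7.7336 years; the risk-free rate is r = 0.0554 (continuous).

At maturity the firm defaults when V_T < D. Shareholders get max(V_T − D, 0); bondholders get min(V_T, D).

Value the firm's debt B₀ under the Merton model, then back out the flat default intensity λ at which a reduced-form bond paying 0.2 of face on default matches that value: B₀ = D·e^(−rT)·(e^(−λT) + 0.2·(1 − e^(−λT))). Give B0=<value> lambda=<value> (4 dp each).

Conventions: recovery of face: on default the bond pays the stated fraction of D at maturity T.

With assets at 560.8373 and a single debt payment of 514.5448 at 7.7336 years:
d₁ = [ln(V₀/D) + (r + σ²/2)T] / (σ√T)
   = [ln(560.8373/514.5448) + (0.0554 + 0.5·0.5386²)·7.7336] / (0.5386·√7.7336)
   = [0.086148 + 1.550161] / 1.497812 = 1.092467
d₂ = d₁ − σ√T = 1.092467 − 1.497812 = -0.405345
N(d₁) = 0.862686,  N(d₂) = 0.342612,  e^(−rT) = 0.651524
E₀ = V₀·N(d₁) − D·e^(−rT)·N(d₂)
   = 560.8373·0.862686 − 514.5448·0.651524·0.342612 = 368.969871
B₀ = V₀ − E₀ = 560.8373 − 368.969871 = 191.867429
e^(−λT) = (B₀·e^(rT)/D − 0.2)/(1 − 0.2) = (191.8674·1.534863/514.5448 − 0.2)/0.8 = 0.46541454
λ = −ln(0.46541454)/7.7336 = 0.098897

B0=191.8674 lambda=0.0989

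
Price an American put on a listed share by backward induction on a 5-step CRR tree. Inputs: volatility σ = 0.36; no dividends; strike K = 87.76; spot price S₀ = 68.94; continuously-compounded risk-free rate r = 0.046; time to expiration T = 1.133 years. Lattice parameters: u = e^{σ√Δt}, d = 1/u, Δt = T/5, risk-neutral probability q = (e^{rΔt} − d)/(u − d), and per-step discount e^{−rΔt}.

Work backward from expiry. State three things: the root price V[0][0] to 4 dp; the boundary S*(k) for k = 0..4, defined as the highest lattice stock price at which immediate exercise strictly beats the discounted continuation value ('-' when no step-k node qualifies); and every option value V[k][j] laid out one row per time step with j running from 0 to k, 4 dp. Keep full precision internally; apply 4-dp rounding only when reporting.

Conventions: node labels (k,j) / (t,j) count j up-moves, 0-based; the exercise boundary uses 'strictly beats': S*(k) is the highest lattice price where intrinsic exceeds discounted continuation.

price = 21.4963
boundary = - 58.0827 48.9353 58.0827 68.9400
tree:
21.4963
29.6773 13.3640
38.8247 20.3523 6.3098
46.5315 29.6773 10.9936 1.5251
53.0246 38.8247 18.8200 3.0081 0.0000
58.4950 46.5315 29.6773 5.9331 0.0000 0.0000

params: Δt=0.22660 u=1.18693 d=0.84251 q=0.48768 e^(-rΔt)=0.98963
t_5 payoffs: 58.4950 46.5315 29.6773 5.9331 0.0000 0.0000
t_4: node(4,0) S=34.7354 payoff=53.0246 vs cont=52.1145 → 53.0246 [stop]  node(4,1) S=48.9353 payoff=38.8247 vs cont=37.9147 → 38.8247 [stop]  node(4,2) S=68.9400 payoff=18.8200 vs cont=17.9100 → 18.8200 [stop]  node(4,3) S=97.1227 payoff=0.0000 vs cont=3.0081 → 3.0081 [wait]  node(4,4) S=136.8264 payoff=0.0000 vs cont=0.0000 → 0.0000 [wait]  ⇒ S*(4)=68.9400
t_3: node(3,0) S=41.2285 payoff=46.5315 vs cont=45.6215 → 46.5315 [stop]  node(3,1) S=58.0827 payoff=29.6773 vs cont=28.7673 → 29.6773 [stop]  node(3,2) S=81.8269 payoff=5.9331 vs cont=10.9936 → 10.9936 [wait]  node(3,3) S=115.2777 payoff=0.0000 vs cont=1.5251 → 1.5251 [wait]  ⇒ S*(3)=58.0827
t_2: node(2,0) S=48.9353 payoff=38.8247 vs cont=37.9147 → 38.8247 [stop]  node(2,1) S=68.9400 payoff=18.8200 vs cont=20.3523 → 20.3523 [wait]  node(2,2) S=97.1227 payoff=0.0000 vs cont=6.3098 → 6.3098 [wait]  ⇒ S*(2)=48.9353
t_1: node(1,0) S=58.0827 payoff=29.6773 vs cont=29.5068 → 29.6773 [stop]  node(1,1) S=81.8269 payoff=5.9331 vs cont=13.3640 → 13.3640 [wait]  ⇒ S*(1)=58.0827
t_0: node(0,0) S=68.9400 payoff=18.8200 vs cont=21.4963 → 21.4963 [wait]  ⇒ S*(0)=-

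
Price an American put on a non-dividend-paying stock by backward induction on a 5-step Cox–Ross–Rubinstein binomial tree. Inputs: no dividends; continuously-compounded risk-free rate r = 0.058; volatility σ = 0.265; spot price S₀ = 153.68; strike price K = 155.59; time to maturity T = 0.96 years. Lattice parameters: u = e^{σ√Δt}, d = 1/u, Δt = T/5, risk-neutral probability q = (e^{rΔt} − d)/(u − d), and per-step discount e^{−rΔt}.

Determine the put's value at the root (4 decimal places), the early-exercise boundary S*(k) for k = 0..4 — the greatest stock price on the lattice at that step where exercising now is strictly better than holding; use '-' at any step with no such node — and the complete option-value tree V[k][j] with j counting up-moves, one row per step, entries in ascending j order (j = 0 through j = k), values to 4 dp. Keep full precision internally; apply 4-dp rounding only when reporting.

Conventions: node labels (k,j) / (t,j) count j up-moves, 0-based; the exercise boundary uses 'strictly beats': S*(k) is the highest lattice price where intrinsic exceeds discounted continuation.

Δt=0.19200, u=1.12313, d=0.89037, q=0.51911, disc=e^(-rΔt)=0.98893
k=5 terminal: V=max(K-S,0) → 69.5952 47.1149 18.7578 0.0000 0.0000 0.0000
k=4: j=0 S=96.5831 intr=59.0069 cont=57.2839 V=59.0069[EX]; j=1 S=121.8314 intr=33.7586 cont=32.0356 V=33.7586[EX]; j=2 S=153.6800 intr=1.9100 cont=8.9205 V=8.9205[hold]; j=3 S=193.8543 intr=0.0000 cont=0.0000 V=0.0000[hold]; j=4 S=244.5308 intr=0.0000 cont=0.0000 V=0.0000[hold]  S*(4)=121.8314
k=3: j=0 S=108.4751 intr=47.1149 cont=45.3918 V=47.1149[EX]; j=1 S=136.8322 intr=18.7578 cont=20.6337 V=20.6337[hold]; j=2 S=172.6022 intr=0.0000 cont=4.2422 V=4.2422[hold]; j=3 S=217.7231 intr=0.0000 cont=0.0000 V=0.0000[hold]  S*(3)=108.4751
k=2: j=0 S=121.8314 intr=33.7586 cont=32.9986 V=33.7586[EX]; j=1 S=153.6800 intr=1.9100 cont=11.9904 V=11.9904[hold]; j=2 S=193.8543 intr=0.0000 cont=2.0174 V=2.0174[hold]  S*(2)=121.8314
k=1: j=0 S=136.8322 intr=18.7578 cont=22.2097 V=22.2097[hold]; j=1 S=172.6022 intr=0.0000 cont=6.7378 V=6.7378[hold]  S*(1)=-
k=0: j=0 S=153.6800 intr=1.9100 cont=14.0210 V=14.0210[hold]  S*(0)=-

price = 14.0210
boundary = - - 121.8314 108.4751 121.8314
tree:
14.0210
22.2097 6.7378
33.7586 11.9904 2.0174
47.1149 20.6337 4.2422 0.0000
59.0069 33.7586 8.9205 0.0000 0.0000
69.5952 47.1149 18.7578 0.0000 0.0000 0.0000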